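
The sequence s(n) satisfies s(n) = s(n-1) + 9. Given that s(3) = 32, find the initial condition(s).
s(3) = s(0) + 3·9, so s(0) = 32 - 27 = 5.

s(0) = 5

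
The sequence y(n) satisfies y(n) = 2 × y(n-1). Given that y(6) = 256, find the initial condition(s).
In general y(n) = 2ⁿ · y(0). At n = 6: y(0) = y(6) / 2^6 = 256 / 64 = 4.

y(0) = 4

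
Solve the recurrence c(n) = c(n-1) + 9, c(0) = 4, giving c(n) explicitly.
Recurrence: c(n) = c(n-1) + 9, initial: c(0) = 4.
Each step adds 9, so c(n) = c(0) + 9n = 9n + 4.

c(n) = 9n + 4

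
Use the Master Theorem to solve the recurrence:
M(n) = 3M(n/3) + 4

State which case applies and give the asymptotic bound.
Master Theorem template: M(n) = a·M(n/b) + f(n).
Here: a=3, b=3, f(n)=4
Compute log_b(a) = log_3(3) = 1.
f(n) = 4 = O(n^(1-ε)) with ε = 1. Case 1: M(n) = Θ(n^log_b(a)) = Θ(n).

Case 1: M(n) = Θ(n)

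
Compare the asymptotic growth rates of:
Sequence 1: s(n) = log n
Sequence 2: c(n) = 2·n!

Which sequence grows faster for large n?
Comparing growth rates:
Growth-rate hierarchy: log n ≺ any polynomial ≺ any exponential cⁿ (c>1) ≺ n! ≺ nⁿ.
factorial dominates logarithmic asymptotically.

c(n) grows faster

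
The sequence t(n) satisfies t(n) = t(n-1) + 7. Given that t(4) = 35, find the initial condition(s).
t(4) = t(0) + 4·7, so t(0) = 35 - 28 = 7.

t(0) = 7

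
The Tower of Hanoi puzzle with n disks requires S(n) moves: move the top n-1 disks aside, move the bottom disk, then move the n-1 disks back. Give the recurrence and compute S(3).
Moving n disks = move the top n-1 disks aside (S(n-1) moves) + move the largest disk (1 move) + move the n-1 disks back on top (S(n-1) moves), so S(n) = 2S(n-1) + 1, with S(1) = 1 (a single disk takes one move).
First terms: 1, 3, 7, … — each is one less than a power of 2. Indeed S(n) + 1 = 2(S(n-1) + 1) with S(1) + 1 = 2, so S(n) + 1 = 2ⁿ and S(n) = 2ⁿ - 1.
Hence S(3) = 2^3 - 1 = 8 - 1 = 7.

S(n) = 2S(n-1) + 1, S(1) = 1; S(3) = 7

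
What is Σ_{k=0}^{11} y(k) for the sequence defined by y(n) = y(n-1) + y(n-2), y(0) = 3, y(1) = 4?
Computing the sequence terms: 3, 4, 7, 11, 18, 29, 47, 76, 123, 199, 322, 521
Adding these values together:

1360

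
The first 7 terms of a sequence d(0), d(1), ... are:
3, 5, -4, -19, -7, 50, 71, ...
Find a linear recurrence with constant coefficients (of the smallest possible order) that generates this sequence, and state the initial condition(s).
Look for the lowest-order linear relation among consecutive terms.
Observation: d(n) - 1·d(n-1) - (-3)·d(n-2) = 0 holds for the shown terms, and no order-1 relation d(n) = α·d(n-1) + β fits.
Check at n=3: 1·-4 + (-3)·5 = -19. ✓

d(n) = d(n-1) - 3d(n-2), d(0) = 3, d(1) = 5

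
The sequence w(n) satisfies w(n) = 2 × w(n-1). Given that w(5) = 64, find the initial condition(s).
In general w(n) = 2ⁿ · w(0). At n = 5: w(0) = w(5) / 2^5 = 64 / 32 = 2.

w(0) = 2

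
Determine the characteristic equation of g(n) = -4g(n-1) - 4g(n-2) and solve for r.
Substitute g(n) = rⁿ and divide through by rⁿ⁻²: r² + 4r + 4 = 0
Factor: (r + 2)² = 0, so r = -2 (double root).
General solution: g(n) = (A + Bn)·(-2)ⁿ

Characteristic: r² + 4r + 4 = 0, Roots: r = -2 (double root)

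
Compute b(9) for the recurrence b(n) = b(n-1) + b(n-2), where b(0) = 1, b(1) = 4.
Computing the sequence terms:
1, 4, 5, 9, 14, 23, 37, 60, 97, 157

157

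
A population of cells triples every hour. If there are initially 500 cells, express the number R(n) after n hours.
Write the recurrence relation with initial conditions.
Each hour multiplies the count by 3, so the count after n hours depends only on the count after n-1 hours: R(n) = 3 × R(n-1). The starting count gives R(0) = 500.
Unrolling n times gives the closed form R(n) = 500 × 3ⁿ.

R(n) = 3 × R(n-1), R(0) = 500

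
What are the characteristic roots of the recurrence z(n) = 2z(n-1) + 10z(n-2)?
Substitute z(n) = rⁿ and divide through by rⁿ⁻²: r² - 2r - 10 = 0
Discriminant: 2² + 4·10 = 44, not a perfect square, so by the quadratic formula r = (2 ± √44)/2.
General solution: z(n) = A·r₁ⁿ + B·r₂ⁿ where r₁,r₂ = (2 ± √44)/2

Characteristic: r² - 2r - 10 = 0, Roots: r = (2 ± √44)/2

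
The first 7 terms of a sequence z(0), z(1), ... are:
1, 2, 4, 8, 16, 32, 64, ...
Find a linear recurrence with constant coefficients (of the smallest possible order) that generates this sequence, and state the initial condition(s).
Look for the lowest-order linear relation among consecutive terms.
Observation: each term is 2× the previous.
Check at n=2: 2·2 = 4. ✓

z(n) = 2 × z(n-1), z(0) = 1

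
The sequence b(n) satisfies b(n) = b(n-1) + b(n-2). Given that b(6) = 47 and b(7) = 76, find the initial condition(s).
Work backwards using b(k) = b(k+2) - b(k+1):
b(5) = b(7) - b(6) = 76 - 47 = 29
b(4) = b(6) - b(5) = 47 - 29 = 18
b(3) = b(5) - b(4) = 29 - 18 = 11
b(2) = b(4) - b(3) = 18 - 11 = 7
b(1) = b(3) - b(2) = 11 - 7 = 4
b(0) = b(2) - b(1) = 7 - 4 = 3

b(0) = 3, b(1) = 4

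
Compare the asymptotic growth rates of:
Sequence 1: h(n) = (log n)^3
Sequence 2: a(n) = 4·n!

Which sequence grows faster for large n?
Comparing growth rates:
Growth-rate hierarchy: log n ≺ any polynomial ≺ any exponential cⁿ (c>1) ≺ n! ≺ nⁿ.
factorial dominates polylogarithmic (log n)^3 asymptotically.

a(n) grows faster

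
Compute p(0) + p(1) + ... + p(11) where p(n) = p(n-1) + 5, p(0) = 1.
Computing the sequence terms: 1, 6, 11, 16, 21, 26, 31, 36, 41, 46, 51, 56
Adding these values together:

342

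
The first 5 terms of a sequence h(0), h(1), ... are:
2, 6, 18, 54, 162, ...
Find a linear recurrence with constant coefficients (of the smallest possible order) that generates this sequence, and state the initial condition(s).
Look for the lowest-order linear relation among consecutive terms.
Observation: each term is 3× the previous.
Check at n=2: 3·6 = 18. ✓

h(n) = 3 × h(n-1), h(0) = 2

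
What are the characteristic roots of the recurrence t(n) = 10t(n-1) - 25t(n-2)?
Substitute t(n) = rⁿ and divide through by rⁿ⁻²: r² - 10r + 25 = 0
Factor: (r - 5)² = 0, so r = 5 (double root).
General solution: t(n) = (A + Bn)·5ⁿ

Characteristic: r² - 10r + 25 = 0, Roots: r = 5 (double root)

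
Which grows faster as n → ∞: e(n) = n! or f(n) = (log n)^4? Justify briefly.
Comparing growth rates:
Growth-rate hierarchy: log n ≺ any polynomial ≺ any exponential cⁿ (c>1) ≺ n! ≺ nⁿ.
factorial dominates polylogarithmic (log n)^4 asymptotically.

e(n) grows faster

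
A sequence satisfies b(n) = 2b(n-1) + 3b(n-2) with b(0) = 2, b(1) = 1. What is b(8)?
Computing the sequence terms:
2, 1, 8, 19, 62, 181, 548, 1639, 4922

4922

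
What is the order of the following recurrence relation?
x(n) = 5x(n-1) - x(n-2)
The order is the largest lag k for which x(n-k) appears. Here the deepest term is x(n-2), so the order is 2.

Order 2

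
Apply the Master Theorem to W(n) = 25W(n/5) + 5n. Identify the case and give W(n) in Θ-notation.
Master Theorem template: W(n) = a·W(n/b) + f(n).
Here: a=25, b=5, f(n)=5n
Compute log_b(a) = log_5(25) = 2.
f(n) = 5n = O(n^(2-ε)) with ε = 1. Case 1: W(n) = Θ(n^log_b(a)) = Θ(n^2).

Case 1: W(n) = Θ(n^2)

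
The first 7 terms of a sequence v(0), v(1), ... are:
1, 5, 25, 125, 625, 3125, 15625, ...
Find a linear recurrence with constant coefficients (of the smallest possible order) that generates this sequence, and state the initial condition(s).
Look for the lowest-order linear relation among consecutive terms.
Observation: each term is 5× the previous.
Check at n=2: 5·5 = 25. ✓

v(n) = 5 × v(n-1), v(0) = 1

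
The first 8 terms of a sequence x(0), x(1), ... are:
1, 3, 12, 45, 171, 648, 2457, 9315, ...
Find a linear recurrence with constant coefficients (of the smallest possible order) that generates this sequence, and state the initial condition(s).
Look for the lowest-order linear relation among consecutive terms.
Observation: x(n) - 3·x(n-1) - (3)·x(n-2) = 0 holds for the shown terms, and no order-1 relation x(n) = α·x(n-1) + β fits.
Check at n=3: 3·12 + (3)·3 = 45. ✓

x(n) = 3x(n-1) + 3x(n-2), x(0) = 1, x(1) = 3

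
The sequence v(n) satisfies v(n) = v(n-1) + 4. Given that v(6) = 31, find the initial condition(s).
v(6) = v(0) + 6·4, so v(0) = 31 - 24 = 7.

v(0) = 7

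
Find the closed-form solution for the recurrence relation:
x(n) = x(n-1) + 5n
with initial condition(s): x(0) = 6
Recurrence: x(n) = x(n-1) + 5n, initial: x(0) = 6.
Telescoping: x(n) = x(0) + 5·Σᵢ₌₁ⁿ i = 6 + 5·n(n+1)/2.

x(n) = 5·n(n+1)/2 + 6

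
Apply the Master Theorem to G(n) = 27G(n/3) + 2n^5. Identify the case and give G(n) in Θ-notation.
Master Theorem template: G(n) = a·G(n/b) + f(n).
Here: a=27, b=3, f(n)=2n^5
Compute log_b(a) = log_3(27) = 3.
f(n) = 2n^5 = Ω(n^(3+ε)) with ε = 2, and the regularity condition holds (a·f(n/b) = (a/b^5)·f(n) with a/b^5 = 3^-2 < 1). Case 3: G(n) = Θ(f(n)) = Θ(n^5).

Case 3: G(n) = Θ(n^5)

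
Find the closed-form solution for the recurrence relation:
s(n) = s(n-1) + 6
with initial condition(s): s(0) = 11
Recurrence: s(n) = s(n-1) + 6, initial: s(0) = 11.
Each step adds 6, so s(n) = s(0) + 6n = 6n + 11.

s(n) = 6n + 11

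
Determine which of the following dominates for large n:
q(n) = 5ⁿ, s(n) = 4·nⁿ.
Comparing growth rates:
Growth-rate hierarchy: log n ≺ any polynomial ≺ any exponential cⁿ (c>1) ≺ n! ≺ nⁿ.
super-exponential nⁿ dominates exponential base 5 asymptotically.

s(n) grows faster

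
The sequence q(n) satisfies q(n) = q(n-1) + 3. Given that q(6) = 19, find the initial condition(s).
q(6) = q(0) + 6·3, so q(0) = 19 - 18 = 1.

q(0) = 1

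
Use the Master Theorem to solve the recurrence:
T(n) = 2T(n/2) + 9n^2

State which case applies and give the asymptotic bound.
Master Theorem template: T(n) = a·T(n/b) + f(n).
Here: a=2, b=2, f(n)=9n^2
Compute log_b(a) = log_2(2) = 1.
f(n) = 9n^2 = Ω(n^(1+ε)) with ε = 1, and the regularity condition holds (a·f(n/b) = (a/b^2)·f(n) with a/b^2 = 2^-1 < 1). Case 3: T(n) = Θ(f(n)) = Θ(n^2).

Case 3: T(n) = Θ(n^2)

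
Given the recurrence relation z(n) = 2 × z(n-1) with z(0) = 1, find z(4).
Computing step by step:
z(0) = 1
z(1) = 2 × 1 = 2
z(2) = 2 × 2 = 4
z(3) = 2 × 4 = 8
z(4) = 2 × 8 = 16

16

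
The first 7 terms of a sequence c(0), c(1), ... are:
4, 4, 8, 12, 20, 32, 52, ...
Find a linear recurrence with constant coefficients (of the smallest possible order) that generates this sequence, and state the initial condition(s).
Look for the lowest-order linear relation among consecutive terms.
Observation: c(n) - 1·c(n-1) - (1)·c(n-2) = 0 holds for the shown terms, and no order-1 relation c(n) = α·c(n-1) + β fits.
Check at n=3: 1·8 + (1)·4 = 12. ✓

c(n) = c(n-1) + c(n-2), c(0) = 4, c(1) = 4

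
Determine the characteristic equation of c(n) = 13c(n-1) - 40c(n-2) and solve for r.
Substitute c(n) = rⁿ and divide through by rⁿ⁻²: r² - 13r + 40 = 0
Factor: (r - 8)(r - 5) = 0, so r = 8, 5.
General solution: c(n) = A·8ⁿ + B·5ⁿ

Characteristic: r² - 13r + 40 = 0, Roots: r = 8, 5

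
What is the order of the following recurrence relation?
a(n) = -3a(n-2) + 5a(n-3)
The order is the largest lag k for which a(n-k) appears. Here the deepest term is a(n-3), so the order is 3.

Order 3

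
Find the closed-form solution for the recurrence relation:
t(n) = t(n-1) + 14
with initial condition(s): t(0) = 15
Recurrence: t(n) = t(n-1) + 14, initial: t(0) = 15.
Each step adds 14, so t(n) = t(0) + 14n = 14n + 15.

t(n) = 14n + 15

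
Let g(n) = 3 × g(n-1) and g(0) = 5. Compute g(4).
Computing step by step:
g(0) = 5
g(1) = 3 × 5 = 15
g(2) = 3 × 15 = 45
g(3) = 3 × 45 = 135
g(4) = 3 × 135 = 405

405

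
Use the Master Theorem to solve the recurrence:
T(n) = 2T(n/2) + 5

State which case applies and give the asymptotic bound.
Master Theorem template: T(n) = a·T(n/b) + f(n).
Here: a=2, b=2, f(n)=5
Compute log_b(a) = log_2(2) = 1.
f(n) = 5 = O(n^(1-ε)) with ε = 1. Case 1: T(n) = Θ(n^log_b(a)) = Θ(n).

Case 1: T(n) = Θ(n)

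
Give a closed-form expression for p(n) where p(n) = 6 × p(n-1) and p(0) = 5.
Recurrence: p(n) = 6 × p(n-1), initial: p(0) = 5.
Each term is 6 times the previous, so this is geometric with ratio 6. After n steps: p(n) = p(0)·6ⁿ = 5·6ⁿ.

p(n) = 5·6ⁿ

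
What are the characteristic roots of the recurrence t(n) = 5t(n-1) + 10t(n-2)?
Substitute t(n) = rⁿ and divide through by rⁿ⁻²: r² - 5r - 10 = 0
Discriminant: 5² + 4·10 = 65, not a perfect square, so by the quadratic formula r = (5 ± √65)/2.
General solution: t(n) = A·r₁ⁿ + B·r₂ⁿ where r₁,r₂ = (5 ± √65)/2

Characteristic: r² - 5r - 10 = 0, Roots: r = (5 ± √65)/2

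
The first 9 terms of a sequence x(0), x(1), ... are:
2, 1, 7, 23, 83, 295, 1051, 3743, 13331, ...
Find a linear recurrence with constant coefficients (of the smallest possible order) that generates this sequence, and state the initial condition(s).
Look for the lowest-order linear relation among consecutive terms.
Observation: x(n) - 3·x(n-1) - (2)·x(n-2) = 0 holds for the shown terms, and no order-1 relation x(n) = α·x(n-1) + β fits.
Check at n=3: 3·7 + (2)·1 = 23. ✓

x(n) = 3x(n-1) + 2x(n-2), x(0) = 2, x(1) = 1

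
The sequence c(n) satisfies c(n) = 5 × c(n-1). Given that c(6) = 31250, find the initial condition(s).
In general c(n) = 5ⁿ · c(0). At n = 6: c(0) = c(6) / 5^6 = 31250 / 15625 = 2.

c(0) = 2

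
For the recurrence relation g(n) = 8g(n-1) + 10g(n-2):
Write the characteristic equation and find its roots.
Substitute g(n) = rⁿ and divide through by rⁿ⁻²: r² - 8r - 10 = 0
Discriminant: 8² + 4·10 = 104, not a perfect square, so by the quadratic formula r = (8 ± √104)/2.
General solution: g(n) = A·r₁ⁿ + B·r₂ⁿ where r₁,r₂ = (8 ± √104)/2

Characteristic: r² - 8r - 10 = 0, Roots: r = (8 ± √104)/2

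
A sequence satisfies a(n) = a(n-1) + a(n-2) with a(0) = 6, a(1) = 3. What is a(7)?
Computing the sequence terms:
6, 3, 9, 12, 21, 33, 54, 87

87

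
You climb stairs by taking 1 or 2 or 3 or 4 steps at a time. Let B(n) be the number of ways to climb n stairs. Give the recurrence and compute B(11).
Condition on the size of the last step (1 to 4): before it there were n-1, …, n-4 stairs climbed, and these cases are disjoint, so B(n) = B(n-1) + B(n-2) + B(n-3) + B(n-4) (order-4 linear recurrence).
Initial conditions by direct count (compositions of i into parts ≤ 4): B(1) = 1; B(2) = 2; B(3) = 4; B(4) = 8.
Iterating the recurrence: B(5) = 15, B(6) = 29, B(7) = 56, B(8) = 108, B(9) = 208, B(10) = 401, B(11) = 773.

B(n) = B(n-1) + B(n-2) + B(n-3) + B(n-4), B(1) = 1, B(2) = 2, B(3) = 4, B(4) = 8; B(11) = 773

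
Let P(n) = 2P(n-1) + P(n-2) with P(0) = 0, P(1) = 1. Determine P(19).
Computing the sequence terms:
0, 1, 2, 5, 12, 29, 70, 169, 408, 985, 2378, 5741, 13860, 33461, 80782, 195025, 470832, 1136689, 2744210, 6625109

6625109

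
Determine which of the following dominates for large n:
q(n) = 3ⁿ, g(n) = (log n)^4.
Comparing growth rates:
Growth-rate hierarchy: log n ≺ any polynomial ≺ any exponential cⁿ (c>1) ≺ n! ≺ nⁿ.
exponential base 3 dominates polylogarithmic (log n)^4 asymptotically.

q(n) grows faster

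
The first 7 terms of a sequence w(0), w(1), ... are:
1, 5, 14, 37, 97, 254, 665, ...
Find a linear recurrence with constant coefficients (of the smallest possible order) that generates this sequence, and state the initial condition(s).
Look for the lowest-order linear relation among consecutive terms.
Observation: w(n) - 3·w(n-1) - (-1)·w(n-2) = 0 holds for the shown terms, and no order-1 relation w(n) = α·w(n-1) + β fits.
Check at n=3: 3·14 + (-1)·5 = 37. ✓

w(n) = 3w(n-1) - w(n-2), w(0) = 1, w(1) = 5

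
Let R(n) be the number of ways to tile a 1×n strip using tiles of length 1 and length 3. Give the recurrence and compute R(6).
Condition on the last tile: it has length 1 (leaving a 1×(n-1) strip) or length 3 (leaving a 1×(n-3) strip), so R(n) = R(n-1) + R(n-3) (order-3 linear recurrence).
For 0 ≤ i < 3 only unit tiles fit, so R(i) = 1.
Iterating the recurrence: R(3) = 2, R(4) = 3, R(5) = 4, R(6) = 6.

R(n) = R(n-1) + R(n-3), with R(i) = 1 for 0 ≤ i < 3; R(6) = 6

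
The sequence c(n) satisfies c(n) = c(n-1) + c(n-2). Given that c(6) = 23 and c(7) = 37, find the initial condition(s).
Work backwards using c(k) = c(k+2) - c(k+1):
c(5) = c(7) - c(6) = 37 - 23 = 14
c(4) = c(6) - c(5) = 23 - 14 = 9
c(3) = c(5) - c(4) = 14 - 9 = 5
c(2) = c(4) - c(3) = 9 - 5 = 4
c(1) = c(3) - c(2) = 5 - 4 = 1
c(0) = c(2) - c(1) = 4 - 1 = 3

c(0) = 3, c(1) = 1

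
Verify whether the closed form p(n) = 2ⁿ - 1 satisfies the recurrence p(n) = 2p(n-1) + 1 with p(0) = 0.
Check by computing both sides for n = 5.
From the recurrence with p(0) = 0:
  p(0) = 0, p(1) = 1, p(2) = 3, p(3) = 7, p(4) = 15, p(5) = 31
  so the recurrence gives p(5) = 31.
From the proposed closed form p(n) = 2ⁿ - 1:
  p(5) = 31.
Both sides give 31 at n = 5, and the initial condition(s) match, so the closed form is consistent.

Yes, the closed form is correct.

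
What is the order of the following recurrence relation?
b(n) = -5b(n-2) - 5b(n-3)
The order is the largest lag k for which b(n-k) appears. Here the deepest term is b(n-3), so the order is 3.

Order 3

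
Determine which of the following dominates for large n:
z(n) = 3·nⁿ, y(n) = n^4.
Comparing growth rates:
Growth-rate hierarchy: log n ≺ any polynomial ≺ any exponential cⁿ (c>1) ≺ n! ≺ nⁿ.
super-exponential nⁿ dominates polynomial degree 4 asymptotically.

z(n) grows faster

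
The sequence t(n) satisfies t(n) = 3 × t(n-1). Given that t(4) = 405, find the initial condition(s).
In general t(n) = 3ⁿ · t(0). At n = 4: t(0) = t(4) / 3^4 = 405 / 81 = 5.

t(0) = 5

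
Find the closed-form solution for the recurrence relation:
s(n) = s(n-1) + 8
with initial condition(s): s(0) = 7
Recurrence: s(n) = s(n-1) + 8, initial: s(0) = 7.
Each step adds 8, so s(n) = s(0) + 8n = 8n + 7.

s(n) = 8n + 7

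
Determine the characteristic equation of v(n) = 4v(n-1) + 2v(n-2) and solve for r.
Substitute v(n) = rⁿ and divide through by rⁿ⁻²: r² - 4r - 2 = 0
Discriminant: 4² + 4·2 = 24, not a perfect square, so by the quadratic formula r = (4 ± √24)/2.
General solution: v(n) = A·r₁ⁿ + B·r₂ⁿ where r₁,r₂ = (4 ± √24)/2

Characteristic: r² - 4r - 2 = 0, Roots: r = (4 ± √24)/2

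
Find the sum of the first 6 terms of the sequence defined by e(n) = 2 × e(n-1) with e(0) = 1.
Computing the sequence terms: 1, 2, 4, 8, 16, 32
Adding these values together:

63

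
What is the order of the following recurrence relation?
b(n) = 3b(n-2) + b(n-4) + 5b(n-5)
The order is the largest lag k for which b(n-k) appears. Here the deepest term is b(n-5), so the order is 5.

Order 5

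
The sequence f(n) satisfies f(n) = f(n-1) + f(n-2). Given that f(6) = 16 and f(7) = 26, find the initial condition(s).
Work backwards using f(k) = f(k+2) - f(k+1):
f(5) = f(7) - f(6) = 26 - 16 = 10
f(4) = f(6) - f(5) = 16 - 10 = 6
f(3) = f(5) - f(4) = 10 - 6 = 4
f(2) = f(4) - f(3) = 6 - 4 = 2
f(1) = f(3) - f(2) = 4 - 2 = 2
f(0) = f(2) - f(1) = 2 - 2 = 0

f(0) = 0, f(1) = 2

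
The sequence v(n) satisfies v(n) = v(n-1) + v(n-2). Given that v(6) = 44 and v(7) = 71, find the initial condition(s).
Work backwards using v(k) = v(k+2) - v(k+1):
v(5) = v(7) - v(6) = 71 - 44 = 27
v(4) = v(6) - v(5) = 44 - 27 = 17
v(3) = v(5) - v(4) = 27 - 17 = 10
v(2) = v(4) - v(3) = 17 - 10 = 7
v(1) = v(3) - v(2) = 10 - 7 = 3
v(0) = v(2) - v(1) = 7 - 3 = 4

v(0) = 4, v(1) = 3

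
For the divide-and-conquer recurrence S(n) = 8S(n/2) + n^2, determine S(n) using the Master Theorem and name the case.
Master Theorem template: S(n) = a·S(n/b) + f(n).
Here: a=8, b=2, f(n)=n^2
Compute log_b(a) = log_2(8) = 3.
f(n) = n^2 = O(n^(3-ε)) with ε = 1. Case 1: S(n) = Θ(n^log_b(a)) = Θ(n^3).

Case 1: S(n) = Θ(n^3)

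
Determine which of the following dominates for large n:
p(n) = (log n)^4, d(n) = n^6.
Comparing growth rates:
Growth-rate hierarchy: log n ≺ any polynomial ≺ any exponential cⁿ (c>1) ≺ n! ≺ nⁿ.
polynomial degree 6 dominates polylogarithmic (log n)^4 asymptotically.

d(n) grows faster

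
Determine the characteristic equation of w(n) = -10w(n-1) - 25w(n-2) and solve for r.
Substitute w(n) = rⁿ and divide through by rⁿ⁻²: r² + 10r + 25 = 0
Factor: (r + 5)² = 0, so r = -5 (double root).
General solution: w(n) = (A + Bn)·(-5)ⁿ

Characteristic: r² + 10r + 25 = 0, Roots: r = -5 (double root)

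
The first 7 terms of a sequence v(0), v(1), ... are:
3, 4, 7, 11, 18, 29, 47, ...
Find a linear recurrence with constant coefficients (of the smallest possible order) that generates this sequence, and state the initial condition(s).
Look for the lowest-order linear relation among consecutive terms.
Observation: v(n) - 1·v(n-1) - (1)·v(n-2) = 0 holds for the shown terms, and no order-1 relation v(n) = α·v(n-1) + β fits.
Check at n=3: 1·7 + (1)·4 = 11. ✓

v(n) = v(n-1) + v(n-2), v(0) = 3, v(1) = 4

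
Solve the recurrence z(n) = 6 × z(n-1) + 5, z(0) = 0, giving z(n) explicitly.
Recurrence: z(n) = 6 × z(n-1) + 5, initial: z(0) = 0.
Try z(n) = A·6ⁿ + C. Substituting: A·6ⁿ + C = 6(A·6ⁿ⁻¹ + C) + 5 = A·6ⁿ + 6C + 5, so C = 6C + 5, giving C = -1. Then z(0) = A - 1 = 0 gives A = 1.

z(n) = 6ⁿ - 1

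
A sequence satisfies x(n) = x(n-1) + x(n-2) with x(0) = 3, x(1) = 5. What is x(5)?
Computing the sequence terms:
3, 5, 8, 13, 21, 34

34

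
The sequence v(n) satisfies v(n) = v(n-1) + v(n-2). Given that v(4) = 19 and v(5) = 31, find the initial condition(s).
Work backwards using v(k) = v(k+2) - v(k+1):
v(3) = v(5) - v(4) = 31 - 19 = 12
v(2) = v(4) - v(3) = 19 - 12 = 7
v(1) = v(3) - v(2) = 12 - 7 = 5
v(0) = v(2) - v(1) = 7 - 5 = 2

v(0) = 2, v(1) = 5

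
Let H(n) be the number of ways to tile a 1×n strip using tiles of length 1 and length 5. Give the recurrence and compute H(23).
Condition on the last tile: it has length 1 (leaving a 1×(n-1) strip) or length 5 (leaving a 1×(n-5) strip), so H(n) = H(n-1) + H(n-5) (order-5 linear recurrence).
For 0 ≤ i < 5 only unit tiles fit, so H(i) = 1.
Iterating the recurrence: H(5) = 2, H(6) = 3, H(7) = 4, H(8) = 5, H(9) = 6, H(10) = 8, H(11) = 11, H(12) = 15, H(13) = 20, H(14) = 26, H(15) = 34, H(16) = 45, H(17) = 60, H(18) = 80, H(19) = 106, H(20) = 140, H(21) = 185, H(22) = 245, H(23) = 325.

H(n) = H(n-1) + H(n-5), with H(i) = 1 for 0 ≤ i < 5; H(23) = 325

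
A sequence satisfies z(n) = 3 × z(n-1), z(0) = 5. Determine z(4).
Computing step by step:
z(0) = 5
z(1) = 3 × 5 = 15
z(2) = 3 × 15 = 45
z(3) = 3 × 45 = 135
z(4) = 3 × 135 = 405

405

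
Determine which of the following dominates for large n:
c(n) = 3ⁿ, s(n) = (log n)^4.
Comparing growth rates:
Growth-rate hierarchy: log n ≺ any polynomial ≺ any exponential cⁿ (c>1) ≺ n! ≺ nⁿ.
exponential base 3 dominates polylogarithmic (log n)^4 asymptotically.

c(n) grows faster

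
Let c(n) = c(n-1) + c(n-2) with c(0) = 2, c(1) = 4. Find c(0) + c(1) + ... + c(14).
Computing the sequence terms: 2, 4, 6, 10, 16, 26, 42, 68, 110, 178, 288, 466, 754, 1220, 1974
Adding these values together:

5164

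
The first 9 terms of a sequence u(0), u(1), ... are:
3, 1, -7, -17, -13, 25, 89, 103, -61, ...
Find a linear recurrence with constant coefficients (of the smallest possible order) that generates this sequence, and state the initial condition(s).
Look for the lowest-order linear relation among consecutive terms.
Observation: u(n) - 2·u(n-1) - (-3)·u(n-2) = 0 holds for the shown terms, and no order-1 relation u(n) = α·u(n-1) + β fits.
Check at n=3: 2·-7 + (-3)·1 = -17. ✓

u(n) = 2u(n-1) - 3u(n-2), u(0) = 3, u(1) = 1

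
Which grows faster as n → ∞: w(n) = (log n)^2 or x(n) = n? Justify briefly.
Comparing growth rates:
Growth-rate hierarchy: log n ≺ any polynomial ≺ any exponential cⁿ (c>1) ≺ n! ≺ nⁿ.
polynomial degree 1 dominates polylogarithmic (log n)^2 asymptotically.

x(n) grows faster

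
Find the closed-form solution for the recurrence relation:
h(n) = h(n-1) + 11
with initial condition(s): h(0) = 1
Recurrence: h(n) = h(n-1) + 11, initial: h(0) = 1.
Each step adds 11, so h(n) = h(0) + 11n = 11n + 1.

h(n) = 11n + 1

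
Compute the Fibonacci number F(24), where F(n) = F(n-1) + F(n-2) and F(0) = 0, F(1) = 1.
Computing the sequence terms:
0, 1, 1, 2, 3, 5, 8, 13, 21, 34, 55, 89, 144, 233, 377, 610, 987, 1597, 2584, 4181, 6765, 10946, 17711, 28657, 46368

46368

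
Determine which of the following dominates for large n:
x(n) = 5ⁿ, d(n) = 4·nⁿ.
Comparing growth rates:
Growth-rate hierarchy: log n ≺ any polynomial ≺ any exponential cⁿ (c>1) ≺ n! ≺ nⁿ.
super-exponential nⁿ dominates exponential base 5 asymptotically.

d(n) grows faster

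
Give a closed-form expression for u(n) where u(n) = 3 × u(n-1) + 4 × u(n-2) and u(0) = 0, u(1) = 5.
Recurrence: u(n) = 3 × u(n-1) + 4 × u(n-2), initial: u(0) = 0, u(1) = 5.
Characteristic equation: r² - 3r - 4 = 0, which factors as (r - 4)(r + 1) = 0, so r = 4, -1. General solution u(n) = A·4ⁿ + B·(-1)ⁿ. From u(0) = 0: A + B = 0. From u(1) = 5: 4A - 1B = 5. Solving gives A = 1, B = -1.

u(n) = 4ⁿ - (-1)ⁿ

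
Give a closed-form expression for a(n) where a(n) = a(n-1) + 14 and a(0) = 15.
Recurrence: a(n) = a(n-1) + 14, initial: a(0) = 15.
Each step adds 14, so a(n) = a(0) + 14n = 14n + 15.

a(n) = 14n + 15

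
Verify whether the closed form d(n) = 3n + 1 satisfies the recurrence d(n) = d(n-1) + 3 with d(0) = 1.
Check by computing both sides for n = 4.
From the recurrence with d(0) = 1:
  d(0) = 1, d(1) = 4, d(2) = 7, d(3) = 10, d(4) = 13
  so the recurrence gives d(4) = 13.
From the proposed closed form d(n) = 3n + 1:
  d(4) = 13.
Both sides give 13 at n = 4, and the initial condition(s) match, so the closed form is consistent.

Yes, the closed form is correct.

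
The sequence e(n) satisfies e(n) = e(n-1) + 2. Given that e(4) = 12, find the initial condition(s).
e(4) = e(0) + 4·2, so e(0) = 12 - 8 = 4.

e(0) = 4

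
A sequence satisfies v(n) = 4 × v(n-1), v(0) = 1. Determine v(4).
Computing step by step:
v(0) = 1
v(1) = 4 × 1 = 4
v(2) = 4 × 4 = 16
v(3) = 4 × 16 = 64
v(4) = 4 × 64 = 256

256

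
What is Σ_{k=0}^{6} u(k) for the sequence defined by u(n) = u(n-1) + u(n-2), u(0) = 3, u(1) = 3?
Computing the sequence terms: 3, 3, 6, 9, 15, 24, 39
Adding these values together:

99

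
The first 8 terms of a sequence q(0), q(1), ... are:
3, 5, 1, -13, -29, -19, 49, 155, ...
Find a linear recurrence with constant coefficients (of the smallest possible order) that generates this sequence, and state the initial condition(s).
Look for the lowest-order linear relation among consecutive terms.
Observation: q(n) - 2·q(n-1) - (-3)·q(n-2) = 0 holds for the shown terms, and no order-1 relation q(n) = α·q(n-1) + β fits.
Check at n=3: 2·1 + (-3)·5 = -13. ✓

q(n) = 2q(n-1) - 3q(n-2), q(0) = 3, q(1) = 5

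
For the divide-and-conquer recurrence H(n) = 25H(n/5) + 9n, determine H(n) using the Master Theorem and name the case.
Master Theorem template: H(n) = a·H(n/b) + f(n).
Here: a=25, b=5, f(n)=9n
Compute log_b(a) = log_5(25) = 2.
f(n) = 9n = O(n^(2-ε)) with ε = 1. Case 1: H(n) = Θ(n^log_b(a)) = Θ(n^2).

Case 1: H(n) = Θ(n^2)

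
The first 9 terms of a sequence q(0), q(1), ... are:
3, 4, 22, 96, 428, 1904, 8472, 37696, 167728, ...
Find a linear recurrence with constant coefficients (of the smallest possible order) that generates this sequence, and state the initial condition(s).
Look for the lowest-order linear relation among consecutive terms.
Observation: q(n) - 4·q(n-1) - (2)·q(n-2) = 0 holds for the shown terms, and no order-1 relation q(n) = α·q(n-1) + β fits.
Check at n=3: 4·22 + (2)·4 = 96. ✓

q(n) = 4q(n-1) + 2q(n-2), q(0) = 3, q(1) = 4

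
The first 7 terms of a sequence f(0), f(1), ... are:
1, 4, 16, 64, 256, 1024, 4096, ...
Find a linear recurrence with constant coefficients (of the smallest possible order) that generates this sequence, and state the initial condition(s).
Look for the lowest-order linear relation among consecutive terms.
Observation: each term is 4× the previous.
Check at n=2: 4·4 = 16. ✓

f(n) = 4 × f(n-1), f(0) = 1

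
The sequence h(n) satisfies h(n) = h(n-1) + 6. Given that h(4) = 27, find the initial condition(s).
h(4) = h(0) + 4·6, so h(0) = 27 - 24 = 3.

h(0) = 3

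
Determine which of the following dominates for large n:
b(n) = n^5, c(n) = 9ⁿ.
Comparing growth rates:
Growth-rate hierarchy: log n ≺ any polynomial ≺ any exponential cⁿ (c>1) ≺ n! ≺ nⁿ.
exponential base 9 dominates polynomial degree 5 asymptotically.

c(n) grows faster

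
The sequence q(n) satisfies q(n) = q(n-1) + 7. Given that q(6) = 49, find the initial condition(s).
q(6) = q(0) + 6·7, so q(0) = 49 - 42 = 7.

q(0) = 7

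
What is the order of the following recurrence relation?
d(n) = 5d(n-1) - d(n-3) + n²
The order is the largest lag k for which d(n-k) appears. Here the deepest term is d(n-3) (the n² term is non-homogeneous and does not affect the order), so the order is 3.

Order 3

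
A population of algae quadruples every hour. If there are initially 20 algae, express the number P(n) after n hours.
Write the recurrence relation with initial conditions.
Each hour multiplies the count by 4, so the count after n hours depends only on the count after n-1 hours: P(n) = 4 × P(n-1). The starting count gives P(0) = 20.
Unrolling n times gives the closed form P(n) = 20 × 4ⁿ.

P(n) = 4 × P(n-1), P(0) = 20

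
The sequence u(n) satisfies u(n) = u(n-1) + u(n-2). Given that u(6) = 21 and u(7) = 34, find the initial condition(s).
Work backwards using u(k) = u(k+2) - u(k+1):
u(5) = u(7) - u(6) = 34 - 21 = 13
u(4) = u(6) - u(5) = 21 - 13 = 8
u(3) = u(5) - u(4) = 13 - 8 = 5
u(2) = u(4) - u(3) = 8 - 5 = 3
u(1) = u(3) - u(2) = 5 - 3 = 2
u(0) = u(2) - u(1) = 3 - 2 = 1

u(0) = 1, u(1) = 2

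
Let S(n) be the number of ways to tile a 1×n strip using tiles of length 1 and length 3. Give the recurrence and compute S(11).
Condition on the last tile: it has length 1 (leaving a 1×(n-1) strip) or length 3 (leaving a 1×(n-3) strip), so S(n) = S(n-1) + S(n-3) (order-3 linear recurrence).
For 0 ≤ i < 3 only unit tiles fit, so S(i) = 1.
Iterating the recurrence: S(3) = 2, S(4) = 3, S(5) = 4, S(6) = 6, S(7) = 9, S(8) = 13, S(9) = 19, S(10) = 28, S(11) = 41.

S(n) = S(n-1) + S(n-3), with S(i) = 1 for 0 ≤ i < 3; S(11) = 41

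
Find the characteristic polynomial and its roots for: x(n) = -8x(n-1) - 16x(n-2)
Substitute x(n) = rⁿ and divide through by rⁿ⁻²: r² + 8r + 16 = 0
Factor: (r + 4)² = 0, so r = -4 (double root).
General solution: x(n) = (A + Bn)·(-4)ⁿ

Characteristic: r² + 8r + 16 = 0, Roots: r = -4 (double root)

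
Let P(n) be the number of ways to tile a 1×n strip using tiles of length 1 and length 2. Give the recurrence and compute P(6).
Condition on the last tile: it has length 1 (leaving a 1×(n-1) strip) or length 2 (leaving a 1×(n-2) strip), so P(n) = P(n-1) + P(n-2) (order-2 linear recurrence).
For 0 ≤ i < 2 only unit tiles fit, so P(i) = 1.
Iterating the recurrence: P(2) = 2, P(3) = 3, P(4) = 5, P(5) = 8, P(6) = 13.

P(n) = P(n-1) + P(n-2), with P(i) = 1 for 0 ≤ i < 2; P(6) = 13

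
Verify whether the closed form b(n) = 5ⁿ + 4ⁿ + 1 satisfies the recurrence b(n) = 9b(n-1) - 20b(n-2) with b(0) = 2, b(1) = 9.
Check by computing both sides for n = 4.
From the recurrence with b(0) = 2, b(1) = 9:
  b(0) = 2, b(1) = 9, b(2) = 41, b(3) = 189, b(4) = 881
  so the recurrence gives b(4) = 881.
From the proposed closed form b(n) = 5ⁿ + 4ⁿ + 1:
  b(4) = 882.
The recurrence gives 881 but the closed form gives 882, so the closed form does not satisfy the recurrence.

No, the closed form is incorrect.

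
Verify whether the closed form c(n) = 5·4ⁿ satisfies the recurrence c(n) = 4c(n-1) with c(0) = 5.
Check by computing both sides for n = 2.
From the recurrence with c(0) = 5:
  c(0) = 5, c(1) = 20, c(2) = 80
  so the recurrence gives c(2) = 80.
From the proposed closed form c(n) = 5·4ⁿ:
  c(2) = 80.
Both sides give 80 at n = 2, and the initial condition(s) match, so the closed form is consistent.

Yes, the closed form is correct.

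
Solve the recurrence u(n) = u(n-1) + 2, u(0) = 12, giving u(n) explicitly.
Recurrence: u(n) = u(n-1) + 2, initial: u(0) = 12.
Each step adds 2, so u(n) = u(0) + 2n = 2n + 12.

u(n) = 2n + 12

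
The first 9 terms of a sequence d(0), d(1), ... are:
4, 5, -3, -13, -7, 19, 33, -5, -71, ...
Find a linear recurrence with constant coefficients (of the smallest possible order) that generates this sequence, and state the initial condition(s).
Look for the lowest-order linear relation among consecutive terms.
Observation: d(n) - 1·d(n-1) - (-2)·d(n-2) = 0 holds for the shown terms, and no order-1 relation d(n) = α·d(n-1) + β fits.
Check at n=3: 1·-3 + (-2)·5 = -13. ✓

d(n) = d(n-1) - 2d(n-2), d(0) = 4, d(1) = 5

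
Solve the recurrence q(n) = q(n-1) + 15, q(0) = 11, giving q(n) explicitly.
Recurrence: q(n) = q(n-1) + 15, initial: q(0) = 11.
Each step adds 15, so q(n) = q(0) + 15n = 15n + 11.

q(n) = 15n + 11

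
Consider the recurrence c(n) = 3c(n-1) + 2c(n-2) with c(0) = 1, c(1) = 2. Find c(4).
Computing the sequence terms:
1, 2, 8, 28, 100

100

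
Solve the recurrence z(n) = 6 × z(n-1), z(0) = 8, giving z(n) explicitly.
Recurrence: z(n) = 6 × z(n-1), initial: z(0) = 8.
Each term is 6 times the previous, so this is geometric with ratio 6. After n steps: z(n) = z(0)·6ⁿ = 8·6ⁿ.

z(n) = 8·6ⁿ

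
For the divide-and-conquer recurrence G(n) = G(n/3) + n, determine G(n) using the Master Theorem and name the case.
Master Theorem template: G(n) = a·G(n/b) + f(n).
Here: a=1, b=3, f(n)=n
Compute log_b(a) = log_3(1) = 0.
f(n) = n = Ω(n^(0+ε)) with ε = 1, and the regularity condition holds (a·f(n/b) = (a/b^1)·f(n) with a/b^1 = 3^-1 < 1). Case 3: G(n) = Θ(f(n)) = Θ(n).

Case 3: G(n) = Θ(n)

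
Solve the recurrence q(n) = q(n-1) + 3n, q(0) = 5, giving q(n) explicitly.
Recurrence: q(n) = q(n-1) + 3n, initial: q(0) = 5.
Telescoping: q(n) = q(0) + 3·Σᵢ₌₁ⁿ i = 5 + 3·n(n+1)/2.

q(n) = 3·n(n+1)/2 + 5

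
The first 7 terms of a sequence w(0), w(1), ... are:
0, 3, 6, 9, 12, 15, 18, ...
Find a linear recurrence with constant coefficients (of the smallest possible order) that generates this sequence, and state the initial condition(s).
Look for the lowest-order linear relation among consecutive terms.
Observation: consecutive differences are constant (= 3).
Check at n=2: 1·3 + 3 = 6. ✓

w(n) = w(n-1) + 3, w(0) = 0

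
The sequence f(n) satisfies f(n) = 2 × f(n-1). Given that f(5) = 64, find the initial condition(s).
In general f(n) = 2ⁿ · f(0). At n = 5: f(0) = f(5) / 2^5 = 64 / 32 = 2.

f(0) = 2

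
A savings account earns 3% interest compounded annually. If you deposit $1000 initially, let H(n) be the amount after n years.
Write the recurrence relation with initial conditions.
Each year the balance grows by 3%, i.e. is multiplied by 1 + 3/100 = 1.03, so H(n) = 1.03 × H(n-1). The initial deposit gives H(0) = 1000.
Unrolling gives the closed form H(n) = 1000 × (1.03)ⁿ.

H(n) = 1.03 × H(n-1), H(0) = 1000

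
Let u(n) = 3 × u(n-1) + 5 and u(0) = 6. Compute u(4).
Computing step by step:
u(0) = 6
u(1) = 3 × 6 + 5 = 23
u(2) = 3 × 23 + 5 = 74
u(3) = 3 × 74 + 5 = 227
u(4) = 3 × 227 + 5 = 686

686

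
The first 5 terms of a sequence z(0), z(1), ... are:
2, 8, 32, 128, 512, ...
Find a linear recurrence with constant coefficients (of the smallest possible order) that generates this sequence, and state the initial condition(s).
Look for the lowest-order linear relation among consecutive terms.
Observation: each term is 4× the previous.
Check at n=2: 4·8 = 32. ✓

z(n) = 4 × z(n-1), z(0) = 2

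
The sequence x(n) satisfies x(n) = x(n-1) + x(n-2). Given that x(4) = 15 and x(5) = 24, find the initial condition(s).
Work backwards using x(k) = x(k+2) - x(k+1):
x(3) = x(5) - x(4) = 24 - 15 = 9
x(2) = x(4) - x(3) = 15 - 9 = 6
x(1) = x(3) - x(2) = 9 - 6 = 3
x(0) = x(2) - x(1) = 6 - 3 = 3

x(0) = 3, x(1) = 3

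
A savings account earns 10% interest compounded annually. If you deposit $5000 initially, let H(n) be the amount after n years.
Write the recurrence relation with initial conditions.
Each year the balance grows by 10%, i.e. is multiplied by 1 + 10/100 = 1.1, so H(n) = 1.1 × H(n-1). The initial deposit gives H(0) = 5000.
Unrolling gives the closed form H(n) = 5000 × (1.1)ⁿ.

H(n) = 1.1 × H(n-1), H(0) = 5000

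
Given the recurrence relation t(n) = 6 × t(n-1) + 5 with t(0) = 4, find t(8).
Computing step by step:
t(0) = 4
t(1) = 6 × 4 + 5 = 29
t(2) = 6 × 29 + 5 = 179
t(3) = 6 × 179 + 5 = 1079
t(4) = 6 × 1079 + 5 = 6479
t(5) = 6 × 6479 + 5 = 38879
t(6) = 6 × 38879 + 5 = 233279
t(7) = 6 × 233279 + 5 = 1399679
t(8) = 6 × 1399679 + 5 = 8398079

8398079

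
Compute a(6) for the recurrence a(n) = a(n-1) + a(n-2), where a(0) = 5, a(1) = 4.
Computing the sequence terms:
5, 4, 9, 13, 22, 35, 57

57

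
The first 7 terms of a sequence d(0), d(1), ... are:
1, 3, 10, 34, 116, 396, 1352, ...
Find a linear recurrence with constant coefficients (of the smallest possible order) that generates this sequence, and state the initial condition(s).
Look for the lowest-order linear relation among consecutive terms.
Observation: d(n) - 4·d(n-1) - (-2)·d(n-2) = 0 holds for the shown terms, and no order-1 relation d(n) = α·d(n-1) + β fits.
Check at n=3: 4·10 + (-2)·3 = 34. ✓

d(n) = 4d(n-1) - 2d(n-2), d(0) = 1, d(1) = 3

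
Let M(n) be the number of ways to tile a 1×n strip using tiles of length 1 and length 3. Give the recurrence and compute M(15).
Condition on the last tile: it has length 1 (leaving a 1×(n-1) strip) or length 3 (leaving a 1×(n-3) strip), so M(n) = M(n-1) + M(n-3) (order-3 linear recurrence).
For 0 ≤ i < 3 only unit tiles fit, so M(i) = 1.
Iterating the recurrence: M(3) = 2, M(4) = 3, M(5) = 4, M(6) = 6, M(7) = 9, M(8) = 13, M(9) = 19, M(10) = 28, M(11) = 41, M(12) = 60, M(13) = 88, M(14) = 129, M(15) = 189.

M(n) = M(n-1) + M(n-3), with M(i) = 1 for 0 ≤ i < 3; M(15) = 189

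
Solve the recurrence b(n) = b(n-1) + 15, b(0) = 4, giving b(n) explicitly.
Recurrence: b(n) = b(n-1) + 15, initial: b(0) = 4.
Each step adds 15, so b(n) = b(0) + 15n = 15n + 4.

b(n) = 15n + 4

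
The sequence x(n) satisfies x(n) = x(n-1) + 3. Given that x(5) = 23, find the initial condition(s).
x(5) = x(0) + 5·3, so x(0) = 23 - 15 = 8.

x(0) = 8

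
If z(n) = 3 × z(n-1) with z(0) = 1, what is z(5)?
Computing step by step:
z(0) = 1
z(1) = 3 × 1 = 3
z(2) = 3 × 3 = 9
z(3) = 3 × 9 = 27
z(4) = 3 × 27 = 81
z(5) = 3 × 81 = 243

243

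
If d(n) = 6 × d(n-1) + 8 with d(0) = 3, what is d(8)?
Computing step by step:
d(0) = 3
d(1) = 6 × 3 + 8 = 26
d(2) = 6 × 26 + 8 = 164
d(3) = 6 × 164 + 8 = 992
d(4) = 6 × 992 + 8 = 5960
d(5) = 6 × 5960 + 8 = 35768
d(6) = 6 × 35768 + 8 = 214616
d(7) = 6 × 214616 + 8 = 1287704
d(8) = 6 × 1287704 + 8 = 7726232

7726232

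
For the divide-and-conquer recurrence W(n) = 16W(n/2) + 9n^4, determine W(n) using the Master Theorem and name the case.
Master Theorem template: W(n) = a·W(n/b) + f(n).
Here: a=16, b=2, f(n)=9n^4
Compute log_b(a) = log_2(16) = 4.
f(n) = 9n^4 = Θ(n^4). Case 2: W(n) = Θ(n^4 log n).

Case 2: W(n) = Θ(n^4 log n)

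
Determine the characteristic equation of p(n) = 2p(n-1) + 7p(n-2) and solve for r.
Substitute p(n) = rⁿ and divide through by rⁿ⁻²: r² - 2r - 7 = 0
Discriminant: 2² + 4·7 = 32, not a perfect square, so by the quadratic formula r = (2 ± √32)/2.
General solution: p(n) = A·r₁ⁿ + B·r₂ⁿ where r₁,r₂ = (2 ± √32)/2

Characteristic: r² - 2r - 7 = 0, Roots: r = (2 ± √32)/2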